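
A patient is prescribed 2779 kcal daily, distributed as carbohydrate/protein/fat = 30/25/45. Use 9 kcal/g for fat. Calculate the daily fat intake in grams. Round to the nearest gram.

Fat energy = 45% × 2779 = 1250.55 kcal.
At 9 kcal/g: 1250.55 ÷ 9 = 138.95 g.

139 g/day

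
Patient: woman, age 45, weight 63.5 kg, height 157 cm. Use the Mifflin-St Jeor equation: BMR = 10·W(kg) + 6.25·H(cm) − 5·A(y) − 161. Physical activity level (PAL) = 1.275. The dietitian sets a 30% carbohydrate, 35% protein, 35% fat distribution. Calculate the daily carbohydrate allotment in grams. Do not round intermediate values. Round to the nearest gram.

118 g/day

Mifflin-St Jeor (female): BMR = 10(63.5) + 6.25(157) − 5(45) − 161 = 635 + 981.25 − 225 − 161 = 1230.25 kcal/day.
TEE = 1230.25 × 1.275 = 1568.5688 kcal/day.
Carbohydrate energy = 30% × 1568.5688 = 470.5706 kcal.
Carbohydrate = 470.5706 ÷ 4 kcal/g = 117.6427 g.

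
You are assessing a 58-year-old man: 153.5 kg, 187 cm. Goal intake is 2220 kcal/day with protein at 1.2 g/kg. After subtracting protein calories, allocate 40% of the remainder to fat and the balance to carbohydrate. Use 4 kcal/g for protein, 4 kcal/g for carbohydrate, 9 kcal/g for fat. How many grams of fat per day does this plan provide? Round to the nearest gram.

66 g/day

Protein = 1.2 × 153.5 = 184.2 g → 184.2 × 4 = 736.8 kcal.
Non-protein calories = 2220 − 736.8 = 1483.2 kcal.
Fat: 40% × 1483.2 = 593.28 kcal; carbohydrate: 889.92 kcal.
Fat: 593.28 kcal ÷ 9 kcal/g = 65.92 g.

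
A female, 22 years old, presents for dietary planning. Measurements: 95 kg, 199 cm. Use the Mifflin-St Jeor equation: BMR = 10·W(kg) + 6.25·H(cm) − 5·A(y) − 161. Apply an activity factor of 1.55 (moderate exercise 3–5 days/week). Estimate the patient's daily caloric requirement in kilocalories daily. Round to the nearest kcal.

2980 kilocalories daily

Mifflin-St Jeor (female): BMR = 10(95) + 6.25(199) − 5(22) − 161 = 950 + 1243.75 − 110 − 161 = 1922.75 kcal/day.
TEE = BMR × activity factor = 1922.75 × 1.55 = 2980.2625 kcal/day.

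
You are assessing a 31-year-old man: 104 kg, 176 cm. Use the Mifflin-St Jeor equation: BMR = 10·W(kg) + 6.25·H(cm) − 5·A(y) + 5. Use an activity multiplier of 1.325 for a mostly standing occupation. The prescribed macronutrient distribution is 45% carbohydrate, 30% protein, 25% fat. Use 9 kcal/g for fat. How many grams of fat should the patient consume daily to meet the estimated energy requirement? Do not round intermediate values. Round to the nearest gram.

73 g/day

Mifflin-St Jeor (male): BMR = 10(104) + 6.25(176) − 5(31) + 5 = 1040 + 1100 − 155 + 5 = 1990 kcal/day.
TEE = 1990 × 1.325 = 2636.75 kcal/day.
Fat energy = 25% × 2636.75 = 659.1875 kcal.
Fat = 659.1875 ÷ 9 kcal/g = 73.2431 g.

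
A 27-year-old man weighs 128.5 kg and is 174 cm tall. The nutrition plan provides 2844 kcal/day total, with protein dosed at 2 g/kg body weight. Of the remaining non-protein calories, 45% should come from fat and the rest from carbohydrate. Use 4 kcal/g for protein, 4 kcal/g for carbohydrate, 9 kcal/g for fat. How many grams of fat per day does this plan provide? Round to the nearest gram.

91 g/day

Protein = 2 × 128.5 = 257 g → 257 × 4 = 1028 kcal.
Non-protein calories = 2844 − 1028 = 1816 kcal.
Fat: 45% × 1816 = 817.2 kcal; carbohydrate: 998.8 kcal.
Fat: 817.2 kcal ÷ 9 kcal/g = 90.8 g.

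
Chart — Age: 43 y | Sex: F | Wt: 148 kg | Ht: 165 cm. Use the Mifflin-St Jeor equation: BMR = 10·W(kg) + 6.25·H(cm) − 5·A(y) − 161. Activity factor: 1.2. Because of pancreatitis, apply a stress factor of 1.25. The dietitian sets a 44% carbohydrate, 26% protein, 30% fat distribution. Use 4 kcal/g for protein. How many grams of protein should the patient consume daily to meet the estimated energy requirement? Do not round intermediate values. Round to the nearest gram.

Mifflin-St Jeor (female): BMR = 10(148) + 6.25(165) − 5(43) − 161 = 1480 + 1031.25 − 215 − 161 = 2135.25 kcal/day.
TEE = 2135.25 × 1.2 = 2562.3 kcal/day.
With stress factor 1.25: 2562.3 × 1.25 = 3202.875 kcal/day.
Protein energy = 26% × 3202.875 = 832.7475 kcal.
Protein = 832.7475 ÷ 4 kcal/g = 208.1869 g.

208 g/day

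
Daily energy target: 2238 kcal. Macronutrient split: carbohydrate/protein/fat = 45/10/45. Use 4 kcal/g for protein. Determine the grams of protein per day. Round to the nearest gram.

Protein energy = 10% × 2238 = 223.8 kcal.
At 4 kcal/g: 223.8 ÷ 4 = 55.95 g.

56 g/day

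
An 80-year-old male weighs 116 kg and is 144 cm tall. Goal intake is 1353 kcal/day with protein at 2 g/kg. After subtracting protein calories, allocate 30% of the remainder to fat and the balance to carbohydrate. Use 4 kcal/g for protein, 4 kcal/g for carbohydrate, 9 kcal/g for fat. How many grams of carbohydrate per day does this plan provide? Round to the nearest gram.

Protein = 2 × 116 = 232 g → 232 × 4 = 928 kcal.
Non-protein calories = 1353 − 928 = 425 kcal.
Fat: 30% × 425 = 127.5 kcal; carbohydrate: 297.5 kcal.
Carbohydrate: 297.5 kcal ÷ 4 kcal/g = 74.375 g.

74 g/day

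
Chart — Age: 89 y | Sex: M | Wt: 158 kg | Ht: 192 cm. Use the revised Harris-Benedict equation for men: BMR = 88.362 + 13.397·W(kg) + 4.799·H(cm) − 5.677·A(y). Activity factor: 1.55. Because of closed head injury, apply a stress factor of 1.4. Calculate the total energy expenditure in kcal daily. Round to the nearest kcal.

5688 kcal daily

Harris-Benedict: BMR = 88.362 + 13.397(158) + 4.799(192) − 5.677(89) = 2621.243 kcal/day.
TEE = BMR × activity factor = 2621.243 × 1.55 = 4062.9267 kcal/day.
Apply stress factor: 4062.9267 × 1.4 = 5688.0973 kcal/day.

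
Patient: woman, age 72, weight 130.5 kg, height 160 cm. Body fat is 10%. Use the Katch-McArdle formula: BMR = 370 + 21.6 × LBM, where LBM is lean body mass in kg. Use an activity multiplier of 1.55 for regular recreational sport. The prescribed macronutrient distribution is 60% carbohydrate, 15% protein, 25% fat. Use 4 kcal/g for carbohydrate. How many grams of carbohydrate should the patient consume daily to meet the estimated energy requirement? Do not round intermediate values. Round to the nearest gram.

676 g/day

LBM = 130.5 × (1 − 0.1) = 117.45 kg. Katch-McArdle: BMR = 370 + 21.6 × 117.45 = 2906.92 kcal/day.
TEE = 2906.92 × 1.55 = 4505.726 kcal/day.
Carbohydrate energy = 60% × 4505.726 = 2703.4356 kcal.
Carbohydrate = 2703.4356 ÷ 4 kcal/g = 675.8589 g.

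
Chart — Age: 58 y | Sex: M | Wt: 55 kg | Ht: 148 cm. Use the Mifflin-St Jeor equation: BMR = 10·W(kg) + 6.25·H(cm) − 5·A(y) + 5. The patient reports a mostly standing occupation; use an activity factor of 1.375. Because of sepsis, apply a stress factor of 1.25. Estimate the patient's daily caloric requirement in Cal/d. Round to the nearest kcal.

Mifflin-St Jeor (male): BMR = 10(55) + 6.25(148) − 5(58) + 5 = 550 + 925 − 290 + 5 = 1190 kcal/day.
TEE = BMR × activity factor = 1190 × 1.375 = 1636.25 kcal/day.
Apply stress factor: 1636.25 × 1.25 = 2045.3125 kcal/day.

2045 Cal/d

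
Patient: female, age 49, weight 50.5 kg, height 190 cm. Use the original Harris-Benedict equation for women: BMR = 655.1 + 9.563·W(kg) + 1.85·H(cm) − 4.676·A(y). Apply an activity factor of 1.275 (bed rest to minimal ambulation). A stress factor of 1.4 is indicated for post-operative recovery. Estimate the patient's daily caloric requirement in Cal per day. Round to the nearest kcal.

Harris-Benedict: BMR = 655.1 + 9.563(50.5) + 1.85(190) − 4.676(49) = 1260.4075 kcal/day.
TEE = BMR × activity factor = 1260.4075 × 1.275 = 1607.0196 kcal/day.
Apply stress factor: 1607.0196 × 1.4 = 2249.8274 kcal/day.

2250 Cal per day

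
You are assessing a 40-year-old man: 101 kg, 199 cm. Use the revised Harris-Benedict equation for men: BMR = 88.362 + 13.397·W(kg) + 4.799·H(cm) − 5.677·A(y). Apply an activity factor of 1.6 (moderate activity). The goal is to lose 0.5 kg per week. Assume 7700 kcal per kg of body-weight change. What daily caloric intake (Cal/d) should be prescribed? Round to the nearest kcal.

2921 Cal/d

Harris-Benedict: BMR = 88.362 + 13.397(101) + 4.799(199) − 5.677(40) = 2169.38 kcal/day.
TEE = 2169.38 × 1.6 = 3471.008 kcal/day.
Required daily deficit = 0.5 × 7700 ÷ 7 = 550 kcal/day.
Target intake = 3471.008 − 550 = 2921.008 kcal/day.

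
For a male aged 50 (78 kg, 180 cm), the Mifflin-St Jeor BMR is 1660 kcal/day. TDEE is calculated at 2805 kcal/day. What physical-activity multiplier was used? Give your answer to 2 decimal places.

1.69

Activity factor = TEE ÷ BMR = 2805 ÷ 1660 = 1.69.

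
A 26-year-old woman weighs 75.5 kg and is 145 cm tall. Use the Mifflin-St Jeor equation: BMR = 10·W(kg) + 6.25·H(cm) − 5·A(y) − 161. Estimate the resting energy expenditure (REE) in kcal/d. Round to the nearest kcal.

Mifflin-St Jeor (female): BMR = 10(75.5) + 6.25(145) − 5(26) − 161 = 755 + 906.25 − 130 − 161 = 1370.25 kcal/day.

1370 kcal/d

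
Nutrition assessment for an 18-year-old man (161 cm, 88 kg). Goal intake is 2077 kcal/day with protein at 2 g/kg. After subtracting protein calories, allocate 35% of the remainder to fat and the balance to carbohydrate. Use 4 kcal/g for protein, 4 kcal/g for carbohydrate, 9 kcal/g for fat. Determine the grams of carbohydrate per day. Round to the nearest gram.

223 g/day

Protein = 2 × 88 = 176 g → 176 × 4 = 704 kcal.
Non-protein calories = 2077 − 704 = 1373 kcal.
Fat: 35% × 1373 = 480.55 kcal; carbohydrate: 892.45 kcal.
Carbohydrate: 892.45 kcal ÷ 4 kcal/g = 223.1125 g.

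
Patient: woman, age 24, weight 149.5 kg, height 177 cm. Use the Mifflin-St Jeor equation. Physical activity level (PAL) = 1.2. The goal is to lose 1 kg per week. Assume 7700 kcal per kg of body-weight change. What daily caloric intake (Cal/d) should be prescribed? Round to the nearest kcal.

Mifflin-St Jeor (female): BMR = 10(149.5) + 6.25(177) − 5(24) − 161 = 1495 + 1106.25 − 120 − 161 = 2320.25 kcal/day.
TEE = 2320.25 × 1.2 = 2784.3 kcal/day.
Required daily deficit = 1 × 7700 ÷ 7 = 1100 kcal/day.
Target intake = 2784.3 − 1100 = 1684.3 kcal/day.

1684 Cal/d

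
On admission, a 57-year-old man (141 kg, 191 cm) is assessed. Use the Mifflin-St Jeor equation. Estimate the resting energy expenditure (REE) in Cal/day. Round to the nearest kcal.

2324 Cal/day

Mifflin-St Jeor (male): BMR = 10(141) + 6.25(191) − 5(57) + 5 = 1410 + 1193.75 − 285 + 5 = 2323.75 kcal/day.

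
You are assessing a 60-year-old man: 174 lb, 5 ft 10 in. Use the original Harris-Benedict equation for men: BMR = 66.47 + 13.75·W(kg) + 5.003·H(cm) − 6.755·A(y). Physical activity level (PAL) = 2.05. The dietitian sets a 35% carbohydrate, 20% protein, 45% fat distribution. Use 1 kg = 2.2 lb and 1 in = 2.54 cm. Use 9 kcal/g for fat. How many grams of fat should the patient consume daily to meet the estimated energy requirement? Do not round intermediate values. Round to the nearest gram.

Convert to metric: weight = 174 ÷ 2.2 = 79.0909 kg; height = (5×12 + 10) × 2.54 = 70 × 2.54 = 177.8 cm.
Harris-Benedict: BMR = 66.47 + 13.75(79.0909) + 5.003(177.8) − 6.755(60) = 1638.2034 kcal/day.
TEE = 1638.2034 × 2.05 = 3358.317 kcal/day.
Fat energy = 45% × 3358.317 = 1511.2426 kcal.
Fat = 1511.2426 ÷ 9 kcal/g = 167.9158 g.

168 g/day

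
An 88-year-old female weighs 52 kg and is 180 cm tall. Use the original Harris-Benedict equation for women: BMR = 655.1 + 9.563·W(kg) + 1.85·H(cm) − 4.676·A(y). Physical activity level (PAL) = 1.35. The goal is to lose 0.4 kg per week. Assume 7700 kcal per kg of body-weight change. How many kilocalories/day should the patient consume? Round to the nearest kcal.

Harris-Benedict: BMR = 655.1 + 9.563(52) + 1.85(180) − 4.676(88) = 1073.888 kcal/day.
TEE = 1073.888 × 1.35 = 1449.7488 kcal/day.
Required daily deficit = 0.4 × 7700 ÷ 7 = 440 kcal/day.
Target intake = 1449.7488 − 440 = 1009.7488 kcal/day.

1010 kilocalories/day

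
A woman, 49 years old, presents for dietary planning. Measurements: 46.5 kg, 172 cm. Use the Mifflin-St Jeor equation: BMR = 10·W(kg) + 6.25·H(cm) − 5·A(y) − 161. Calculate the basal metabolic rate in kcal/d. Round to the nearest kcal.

1134 kcal/d

Mifflin-St Jeor (female): BMR = 10(46.5) + 6.25(172) − 5(49) − 161 = 465 + 1075 − 245 − 161 = 1134 kcal/day.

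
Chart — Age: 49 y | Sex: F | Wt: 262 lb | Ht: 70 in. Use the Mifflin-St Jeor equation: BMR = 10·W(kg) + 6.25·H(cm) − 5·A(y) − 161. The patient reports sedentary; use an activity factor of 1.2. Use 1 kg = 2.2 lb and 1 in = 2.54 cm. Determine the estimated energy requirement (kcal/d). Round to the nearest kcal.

2275 kcal/d

Convert to metric: weight = 262 ÷ 2.2 = 119.0909 kg; height = 70 × 2.54 = 177.8 cm.
Mifflin-St Jeor (female): BMR = 10(119.0909) + 6.25(177.8) − 5(49) − 161 = 1190.9091 + 1111.25 − 245 − 161 = 1896.1591 kcal/day.
TEE = BMR × activity factor = 1896.1591 × 1.2 = 2275.3909 kcal/day.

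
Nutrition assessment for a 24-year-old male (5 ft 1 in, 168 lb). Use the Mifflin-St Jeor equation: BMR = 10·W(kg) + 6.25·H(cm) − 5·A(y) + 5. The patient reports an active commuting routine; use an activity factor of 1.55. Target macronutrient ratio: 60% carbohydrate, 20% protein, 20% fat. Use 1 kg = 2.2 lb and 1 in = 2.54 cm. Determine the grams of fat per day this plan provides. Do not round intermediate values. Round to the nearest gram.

56 g/day

Convert to metric: weight = 168 ÷ 2.2 = 76.3636 kg; height = (5×12 + 1) × 2.54 = 61 × 2.54 = 154.94 cm.
Mifflin-St Jeor (male): BMR = 10(76.3636) + 6.25(154.94) − 5(24) + 5 = 763.6364 + 968.375 − 120 + 5 = 1617.0114 kcal/day.
TEE = 1617.0114 × 1.55 = 2506.3676 kcal/day.
Fat energy = 20% × 2506.3676 = 501.2735 kcal.
Fat = 501.2735 ÷ 9 kcal/g = 55.6971 g.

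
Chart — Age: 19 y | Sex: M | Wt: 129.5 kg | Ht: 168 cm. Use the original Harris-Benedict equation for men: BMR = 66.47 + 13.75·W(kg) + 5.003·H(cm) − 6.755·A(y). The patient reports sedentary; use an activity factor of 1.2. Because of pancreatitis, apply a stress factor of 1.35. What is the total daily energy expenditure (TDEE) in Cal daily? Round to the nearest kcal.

Harris-Benedict: BMR = 66.47 + 13.75(129.5) + 5.003(168) − 6.755(19) = 2559.254 kcal/day.
TEE = BMR × activity factor = 2559.254 × 1.2 = 3071.1048 kcal/day.
Apply stress factor: 3071.1048 × 1.35 = 4145.9915 kcal/day.

4146 Cal daily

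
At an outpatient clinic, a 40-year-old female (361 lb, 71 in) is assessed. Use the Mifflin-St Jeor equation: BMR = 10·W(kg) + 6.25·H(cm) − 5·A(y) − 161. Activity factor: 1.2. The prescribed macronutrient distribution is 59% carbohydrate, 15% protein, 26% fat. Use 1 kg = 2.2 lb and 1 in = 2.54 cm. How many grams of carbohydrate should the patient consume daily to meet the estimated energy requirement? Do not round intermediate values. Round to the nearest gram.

426 g/day

Convert to metric: weight = 361 ÷ 2.2 = 164.0909 kg; height = 71 × 2.54 = 180.34 cm.
Mifflin-St Jeor (female): BMR = 10(164.0909) + 6.25(180.34) − 5(40) − 161 = 1640.9091 + 1127.125 − 200 − 161 = 2407.0341 kcal/day.
TEE = 2407.0341 × 1.2 = 2888.4409 kcal/day.
Carbohydrate energy = 59% × 2888.4409 = 1704.1801 kcal.
Carbohydrate = 1704.1801 ÷ 4 kcal/g = 426.045 g.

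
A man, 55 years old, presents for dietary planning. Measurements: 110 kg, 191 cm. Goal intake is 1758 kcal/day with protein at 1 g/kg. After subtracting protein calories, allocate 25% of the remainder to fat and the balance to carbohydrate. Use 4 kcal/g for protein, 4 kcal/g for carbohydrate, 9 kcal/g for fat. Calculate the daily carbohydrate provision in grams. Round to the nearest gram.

247 g/day

Protein = 1 × 110 = 110 g → 110 × 4 = 440 kcal.
Non-protein calories = 1758 − 440 = 1318 kcal.
Fat: 25% × 1318 = 329.5 kcal; carbohydrate: 988.5 kcal.
Carbohydrate: 988.5 kcal ÷ 4 kcal/g = 247.125 g.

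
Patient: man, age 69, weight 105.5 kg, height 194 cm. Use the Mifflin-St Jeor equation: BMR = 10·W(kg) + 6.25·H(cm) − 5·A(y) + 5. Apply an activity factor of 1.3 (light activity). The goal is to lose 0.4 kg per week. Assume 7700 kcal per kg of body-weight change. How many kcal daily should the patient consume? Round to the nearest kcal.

Mifflin-St Jeor (male): BMR = 10(105.5) + 6.25(194) − 5(69) + 5 = 1055 + 1212.5 − 345 + 5 = 1927.5 kcal/day.
TEE = 1927.5 × 1.3 = 2505.75 kcal/day.
Required daily deficit = 0.4 × 7700 ÷ 7 = 440 kcal/day.
Target intake = 2505.75 − 440 = 2065.75 kcal/day.

2066 kcal daily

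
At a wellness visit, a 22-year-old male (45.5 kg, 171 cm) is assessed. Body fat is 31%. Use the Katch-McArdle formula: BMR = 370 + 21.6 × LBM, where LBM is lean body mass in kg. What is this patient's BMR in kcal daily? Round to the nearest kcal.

1048 kcal daily

LBM = 45.5 × (1 − 0.31) = 31.395 kg. Katch-McArdle: BMR = 370 + 21.6 × 31.395 = 1048.132 kcal/day.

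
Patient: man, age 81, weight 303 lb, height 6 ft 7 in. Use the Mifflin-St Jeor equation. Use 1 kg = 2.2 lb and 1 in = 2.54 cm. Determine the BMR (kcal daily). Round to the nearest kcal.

Convert to metric: weight = 303 ÷ 2.2 = 137.7273 kg; height = (6×12 + 7) × 2.54 = 79 × 2.54 = 200.66 cm.
Mifflin-St Jeor (male): BMR = 10(137.7273) + 6.25(200.66) − 5(81) + 5 = 1377.2727 + 1254.125 − 405 + 5 = 2231.3977 kcal/day.

2231 kcal daily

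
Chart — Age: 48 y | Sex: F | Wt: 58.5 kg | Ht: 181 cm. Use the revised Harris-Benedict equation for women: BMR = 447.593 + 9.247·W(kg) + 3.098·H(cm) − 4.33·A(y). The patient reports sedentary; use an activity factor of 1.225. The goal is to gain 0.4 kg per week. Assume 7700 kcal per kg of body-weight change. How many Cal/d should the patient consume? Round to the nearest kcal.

Harris-Benedict: BMR = 447.593 + 9.247(58.5) + 3.098(181) − 4.33(48) = 1341.4405 kcal/day.
TEE = 1341.4405 × 1.225 = 1643.2646 kcal/day.
Required daily surplus = 0.4 × 7700 ÷ 7 = 440 kcal/day.
Target intake = 1643.2646 + 440 = 2083.2646 kcal/day.

2083 Cal/d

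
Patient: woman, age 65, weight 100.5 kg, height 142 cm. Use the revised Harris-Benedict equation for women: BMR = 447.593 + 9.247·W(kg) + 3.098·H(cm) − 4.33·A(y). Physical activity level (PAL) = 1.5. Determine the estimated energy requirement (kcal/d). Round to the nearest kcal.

2303 kcal/d

Harris-Benedict: BMR = 447.593 + 9.247(100.5) + 3.098(142) − 4.33(65) = 1535.3825 kcal/day.
TEE = BMR × activity factor = 1535.3825 × 1.5 = 2303.0738 kcal/day.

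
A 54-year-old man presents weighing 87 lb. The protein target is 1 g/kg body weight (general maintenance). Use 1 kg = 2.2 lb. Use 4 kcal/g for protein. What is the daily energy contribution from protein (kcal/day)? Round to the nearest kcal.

158 kcal/day

Weight in kg = 87 ÷ 2.2 = 39.5455 kg.
Protein = 1 g/kg × 39.5455 kg = 39.5455 g/day.
Protein energy = 39.5455 g × 4 kcal/g = 158.1818 kcal/day.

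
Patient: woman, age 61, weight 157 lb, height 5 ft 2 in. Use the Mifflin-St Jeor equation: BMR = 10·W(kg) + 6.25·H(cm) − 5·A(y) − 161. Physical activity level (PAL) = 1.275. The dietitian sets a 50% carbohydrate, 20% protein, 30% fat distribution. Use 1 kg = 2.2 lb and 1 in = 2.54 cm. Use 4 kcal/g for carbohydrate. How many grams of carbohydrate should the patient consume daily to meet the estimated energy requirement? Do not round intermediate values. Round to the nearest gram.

Convert to metric: weight = 157 ÷ 2.2 = 71.3636 kg; height = (5×12 + 2) × 2.54 = 62 × 2.54 = 157.48 cm.
Mifflin-St Jeor (female): BMR = 10(71.3636) + 6.25(157.48) − 5(61) − 161 = 713.6364 + 984.25 − 305 − 161 = 1231.8864 kcal/day.
TEE = 1231.8864 × 1.275 = 1570.6551 kcal/day.
Carbohydrate energy = 50% × 1570.6551 = 785.3276 kcal.
Carbohydrate = 785.3276 ÷ 4 kcal/g = 196.3319 g.

196 g/day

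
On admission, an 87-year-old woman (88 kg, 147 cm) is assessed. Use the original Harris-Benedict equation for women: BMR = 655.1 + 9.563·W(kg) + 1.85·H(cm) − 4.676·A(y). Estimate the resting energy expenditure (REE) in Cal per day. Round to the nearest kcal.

Harris-Benedict: BMR = 655.1 + 9.563(88) + 1.85(147) − 4.676(87) = 1361.782 kcal/day.

1362 Cal per day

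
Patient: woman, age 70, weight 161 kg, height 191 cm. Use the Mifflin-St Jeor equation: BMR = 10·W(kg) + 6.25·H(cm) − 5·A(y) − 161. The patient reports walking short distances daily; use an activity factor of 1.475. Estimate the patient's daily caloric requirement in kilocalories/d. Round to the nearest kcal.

Mifflin-St Jeor (female): BMR = 10(161) + 6.25(191) − 5(70) − 161 = 1610 + 1193.75 − 350 − 161 = 2292.75 kcal/day.
TEE = BMR × activity factor = 2292.75 × 1.475 = 3381.8063 kcal/day.

3382 kilocalories/d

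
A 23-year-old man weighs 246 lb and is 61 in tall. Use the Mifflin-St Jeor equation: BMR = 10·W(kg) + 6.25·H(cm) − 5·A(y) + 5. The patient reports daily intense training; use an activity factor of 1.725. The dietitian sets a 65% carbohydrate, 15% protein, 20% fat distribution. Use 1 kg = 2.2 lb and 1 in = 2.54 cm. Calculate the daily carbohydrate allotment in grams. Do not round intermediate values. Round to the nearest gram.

Convert to metric: weight = 246 ÷ 2.2 = 111.8182 kg; height = 61 × 2.54 = 154.94 cm.
Mifflin-St Jeor (male): BMR = 10(111.8182) + 6.25(154.94) − 5(23) + 5 = 1118.1818 + 968.375 − 115 + 5 = 1976.5568 kcal/day.
TEE = 1976.5568 × 1.725 = 3409.5605 kcal/day.
Carbohydrate energy = 65% × 3409.5605 = 2216.2143 kcal.
Carbohydrate = 2216.2143 ÷ 4 kcal/g = 554.0536 g.

554 g/day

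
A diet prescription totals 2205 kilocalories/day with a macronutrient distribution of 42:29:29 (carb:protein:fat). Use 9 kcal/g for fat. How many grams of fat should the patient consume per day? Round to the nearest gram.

71 g/day

Fat energy = 29% × 2205 = 639.45 kcal.
At 9 kcal/g: 639.45 ÷ 9 = 71.05 g.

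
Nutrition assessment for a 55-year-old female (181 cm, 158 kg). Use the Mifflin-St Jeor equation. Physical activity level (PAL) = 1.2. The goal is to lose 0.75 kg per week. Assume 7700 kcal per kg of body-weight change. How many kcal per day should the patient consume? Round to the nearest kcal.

1905 kcal per day

Mifflin-St Jeor (female): BMR = 10(158) + 6.25(181) − 5(55) − 161 = 1580 + 1131.25 − 275 − 161 = 2275.25 kcal/day.
TEE = 2275.25 × 1.2 = 2730.3 kcal/day.
Required daily deficit = 0.75 × 7700 ÷ 7 = 825 kcal/day.
Target intake = 2730.3 − 825 = 1905.3 kcal/day.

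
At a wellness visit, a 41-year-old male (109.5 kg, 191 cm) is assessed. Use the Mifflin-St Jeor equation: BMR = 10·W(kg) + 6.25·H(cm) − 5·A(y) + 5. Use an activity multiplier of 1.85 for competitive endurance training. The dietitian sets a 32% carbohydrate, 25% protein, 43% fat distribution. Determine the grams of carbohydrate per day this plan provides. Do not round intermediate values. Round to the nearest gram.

309 g/day

Mifflin-St Jeor (male): BMR = 10(109.5) + 6.25(191) − 5(41) + 5 = 1095 + 1193.75 − 205 + 5 = 2088.75 kcal/day.
TEE = 2088.75 × 1.85 = 3864.1875 kcal/day.
Carbohydrate energy = 32% × 3864.1875 = 1236.54 kcal.
Carbohydrate = 1236.54 ÷ 4 kcal/g = 309.135 g.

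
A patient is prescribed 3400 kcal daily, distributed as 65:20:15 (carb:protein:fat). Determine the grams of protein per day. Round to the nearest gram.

Protein energy = 20% × 3400 = 680 kcal.
At 4 kcal/g: 680 ÷ 4 = 170 g.

170 g/day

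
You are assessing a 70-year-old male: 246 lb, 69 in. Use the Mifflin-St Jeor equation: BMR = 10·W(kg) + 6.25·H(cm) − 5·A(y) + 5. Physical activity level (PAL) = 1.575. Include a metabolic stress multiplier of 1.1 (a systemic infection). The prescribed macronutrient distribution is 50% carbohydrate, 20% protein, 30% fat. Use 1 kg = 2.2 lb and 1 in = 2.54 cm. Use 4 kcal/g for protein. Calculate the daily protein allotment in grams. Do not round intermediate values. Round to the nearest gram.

162 g/day

Convert to metric: weight = 246 ÷ 2.2 = 111.8182 kg; height = 69 × 2.54 = 175.26 cm.
Mifflin-St Jeor (male): BMR = 10(111.8182) + 6.25(175.26) − 5(70) + 5 = 1118.1818 + 1095.375 − 350 + 5 = 1868.5568 kcal/day.
TEE = 1868.5568 × 1.575 = 2942.977 kcal/day.
With stress factor 1.1: 2942.977 × 1.1 = 3237.2747 kcal/day.
Protein energy = 20% × 3237.2747 = 647.4549 kcal.
Protein = 647.4549 ÷ 4 kcal/g = 161.8637 g.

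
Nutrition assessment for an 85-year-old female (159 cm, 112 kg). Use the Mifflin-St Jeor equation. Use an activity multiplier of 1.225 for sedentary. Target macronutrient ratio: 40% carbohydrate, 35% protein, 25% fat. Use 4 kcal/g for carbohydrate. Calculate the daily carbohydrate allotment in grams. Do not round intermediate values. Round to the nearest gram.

187 g/day

Mifflin-St Jeor (female): BMR = 10(112) + 6.25(159) − 5(85) − 161 = 1120 + 993.75 − 425 − 161 = 1527.75 kcal/day.
TEE = 1527.75 × 1.225 = 1871.4938 kcal/day.
Carbohydrate energy = 40% × 1871.4938 = 748.5975 kcal.
Carbohydrate = 748.5975 ÷ 4 kcal/g = 187.1494 g.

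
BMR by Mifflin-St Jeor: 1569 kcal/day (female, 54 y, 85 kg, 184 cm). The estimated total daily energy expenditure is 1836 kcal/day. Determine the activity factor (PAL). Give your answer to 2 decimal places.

1.17

Activity factor = TEE ÷ BMR = 1836 ÷ 1569 = 1.17.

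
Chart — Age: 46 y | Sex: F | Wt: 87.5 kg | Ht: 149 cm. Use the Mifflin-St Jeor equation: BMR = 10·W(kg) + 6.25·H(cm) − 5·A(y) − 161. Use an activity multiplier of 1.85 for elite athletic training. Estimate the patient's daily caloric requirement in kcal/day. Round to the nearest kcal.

Mifflin-St Jeor (female): BMR = 10(87.5) + 6.25(149) − 5(46) − 161 = 875 + 931.25 − 230 − 161 = 1415.25 kcal/day.
TEE = BMR × activity factor = 1415.25 × 1.85 = 2618.2125 kcal/day.

2618 kcal/day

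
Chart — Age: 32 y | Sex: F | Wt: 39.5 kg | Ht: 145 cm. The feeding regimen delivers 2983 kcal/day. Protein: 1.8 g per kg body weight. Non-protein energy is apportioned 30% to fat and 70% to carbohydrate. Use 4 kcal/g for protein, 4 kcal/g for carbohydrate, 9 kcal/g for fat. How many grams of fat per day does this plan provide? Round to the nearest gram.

Protein = 1.8 × 39.5 = 71.1 g → 71.1 × 4 = 284.4 kcal.
Non-protein calories = 2983 − 284.4 = 2698.6 kcal.
Fat: 30% × 2698.6 = 809.58 kcal; carbohydrate: 1889.02 kcal.
Fat: 809.58 kcal ÷ 9 kcal/g = 89.9533 g.

90 g/day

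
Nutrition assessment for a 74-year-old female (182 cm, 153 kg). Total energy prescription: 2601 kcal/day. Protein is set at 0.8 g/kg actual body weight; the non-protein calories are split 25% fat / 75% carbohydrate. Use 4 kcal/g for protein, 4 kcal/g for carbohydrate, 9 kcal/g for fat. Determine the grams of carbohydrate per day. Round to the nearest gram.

396 g/day

Protein = 0.8 × 153 = 122.4 g → 122.4 × 4 = 489.6 kcal.
Non-protein calories = 2601 − 489.6 = 2111.4 kcal.
Fat: 25% × 2111.4 = 527.85 kcal; carbohydrate: 1583.55 kcal.
Carbohydrate: 1583.55 kcal ÷ 4 kcal/g = 395.8875 g.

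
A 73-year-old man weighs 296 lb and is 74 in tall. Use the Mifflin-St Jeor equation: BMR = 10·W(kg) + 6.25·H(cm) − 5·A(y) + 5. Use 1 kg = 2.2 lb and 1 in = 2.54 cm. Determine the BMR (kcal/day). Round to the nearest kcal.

2160 kcal/day

Convert to metric: weight = 296 ÷ 2.2 = 134.5455 kg; height = 74 × 2.54 = 187.96 cm.
Mifflin-St Jeor (male): BMR = 10(134.5455) + 6.25(187.96) − 5(73) + 5 = 1345.4545 + 1174.75 − 365 + 5 = 2160.2045 kcal/day.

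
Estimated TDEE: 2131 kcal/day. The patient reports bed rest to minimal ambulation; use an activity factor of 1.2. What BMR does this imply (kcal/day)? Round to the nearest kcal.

1776 kcal/day

BMR = TEE ÷ activity factor = 2131 ÷ 1.2 = 1775.8333 kcal/day.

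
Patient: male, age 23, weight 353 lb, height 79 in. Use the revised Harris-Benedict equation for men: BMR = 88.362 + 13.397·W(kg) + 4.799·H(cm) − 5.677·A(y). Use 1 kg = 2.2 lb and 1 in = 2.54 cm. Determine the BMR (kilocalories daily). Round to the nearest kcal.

3070 kilocalories daily

Convert to metric: weight = 353 ÷ 2.2 = 160.4545 kg; height = 79 × 2.54 = 200.66 cm.
Harris-Benedict: BMR = 88.362 + 13.397(160.4545) + 4.799(200.66) − 5.677(23) = 3070.3679 kcal/day.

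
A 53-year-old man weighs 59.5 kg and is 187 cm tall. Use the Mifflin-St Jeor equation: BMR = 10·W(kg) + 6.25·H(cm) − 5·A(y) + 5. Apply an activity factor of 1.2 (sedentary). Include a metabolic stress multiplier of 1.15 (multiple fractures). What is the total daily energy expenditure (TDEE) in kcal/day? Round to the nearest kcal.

2075 kcal/day

Mifflin-St Jeor (male): BMR = 10(59.5) + 6.25(187) − 5(53) + 5 = 595 + 1168.75 − 265 + 5 = 1503.75 kcal/day.
TEE = BMR × activity factor = 1503.75 × 1.2 = 1804.5 kcal/day.
Apply stress factor: 1804.5 × 1.15 = 2075.175 kcal/day.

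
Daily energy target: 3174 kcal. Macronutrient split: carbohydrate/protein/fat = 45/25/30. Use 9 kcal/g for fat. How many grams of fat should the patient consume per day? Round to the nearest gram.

Fat energy = 30% × 3174 = 952.2 kcal.
At 9 kcal/g: 952.2 ÷ 9 = 105.8 g.

106 g/day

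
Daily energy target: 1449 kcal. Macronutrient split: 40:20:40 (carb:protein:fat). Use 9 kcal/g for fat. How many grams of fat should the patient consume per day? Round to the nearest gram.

64 g/day

Fat energy = 40% × 1449 = 579.6 kcal.
At 9 kcal/g: 579.6 ÷ 9 = 64.4 g.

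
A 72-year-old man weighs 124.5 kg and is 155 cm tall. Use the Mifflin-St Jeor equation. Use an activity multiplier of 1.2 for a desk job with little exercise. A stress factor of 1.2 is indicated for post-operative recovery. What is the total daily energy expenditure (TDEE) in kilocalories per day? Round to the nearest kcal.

Mifflin-St Jeor (male): BMR = 10(124.5) + 6.25(155) − 5(72) + 5 = 1245 + 968.75 − 360 + 5 = 1858.75 kcal/day.
TEE = BMR × activity factor = 1858.75 × 1.2 = 2230.5 kcal/day.
Apply stress factor: 2230.5 × 1.2 = 2676.6 kcal/day.

2677 kilocalories per day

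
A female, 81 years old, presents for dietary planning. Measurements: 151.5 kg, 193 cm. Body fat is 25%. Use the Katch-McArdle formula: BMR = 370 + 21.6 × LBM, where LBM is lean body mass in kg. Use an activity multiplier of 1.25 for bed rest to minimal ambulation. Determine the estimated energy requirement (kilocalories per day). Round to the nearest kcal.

3530 kilocalories per day

LBM = 151.5 × (1 − 0.25) = 113.625 kg. Katch-McArdle: BMR = 370 + 21.6 × 113.625 = 2824.3 kcal/day.
TEE = BMR × activity factor = 2824.3 × 1.25 = 3530.375 kcal/day.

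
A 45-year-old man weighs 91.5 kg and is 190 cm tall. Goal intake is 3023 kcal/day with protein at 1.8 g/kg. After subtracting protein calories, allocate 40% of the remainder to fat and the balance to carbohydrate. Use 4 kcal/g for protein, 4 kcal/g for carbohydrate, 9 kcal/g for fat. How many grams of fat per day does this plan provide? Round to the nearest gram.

Protein = 1.8 × 91.5 = 164.7 g → 164.7 × 4 = 658.8 kcal.
Non-protein calories = 3023 − 658.8 = 2364.2 kcal.
Fat: 40% × 2364.2 = 945.68 kcal; carbohydrate: 1418.52 kcal.
Fat: 945.68 kcal ÷ 9 kcal/g = 105.0756 g.

105 g/day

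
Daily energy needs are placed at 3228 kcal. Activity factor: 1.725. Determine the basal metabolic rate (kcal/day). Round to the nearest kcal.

BMR = TEE ÷ activity factor = 3228 ÷ 1.725 = 1871.3043 kcal/day.

1871 kcal/day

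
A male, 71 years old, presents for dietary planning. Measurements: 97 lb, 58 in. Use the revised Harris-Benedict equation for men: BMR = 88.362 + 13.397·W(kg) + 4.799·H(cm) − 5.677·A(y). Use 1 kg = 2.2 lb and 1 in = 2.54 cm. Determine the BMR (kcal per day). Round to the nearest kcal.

983 kcal per day

Convert to metric: weight = 97 ÷ 2.2 = 44.0909 kg; height = 58 × 2.54 = 147.32 cm.
Harris-Benedict: BMR = 88.362 + 13.397(44.0909) + 4.799(147.32) − 5.677(71) = 982.9696 kcal/day.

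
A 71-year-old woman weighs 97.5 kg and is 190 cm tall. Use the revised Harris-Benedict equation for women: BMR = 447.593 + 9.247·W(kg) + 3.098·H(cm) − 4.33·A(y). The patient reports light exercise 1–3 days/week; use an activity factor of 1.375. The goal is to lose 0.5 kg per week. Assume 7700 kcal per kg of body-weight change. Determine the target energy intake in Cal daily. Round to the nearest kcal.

1692 Cal daily

Harris-Benedict: BMR = 447.593 + 9.247(97.5) + 3.098(190) − 4.33(71) = 1630.3655 kcal/day.
TEE = 1630.3655 × 1.375 = 2241.7526 kcal/day.
Required daily deficit = 0.5 × 7700 ÷ 7 = 550 kcal/day.
Target intake = 2241.7526 − 550 = 1691.7526 kcal/day.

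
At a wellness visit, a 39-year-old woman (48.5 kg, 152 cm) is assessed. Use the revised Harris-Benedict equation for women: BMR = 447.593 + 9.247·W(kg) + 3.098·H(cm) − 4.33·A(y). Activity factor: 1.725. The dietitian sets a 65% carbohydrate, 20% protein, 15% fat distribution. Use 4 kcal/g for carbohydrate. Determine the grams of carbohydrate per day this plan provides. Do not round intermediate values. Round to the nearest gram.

336 g/day

Harris-Benedict: BMR = 447.593 + 9.247(48.5) + 3.098(152) − 4.33(39) = 1198.0985 kcal/day.
TEE = 1198.0985 × 1.725 = 2066.7199 kcal/day.
Carbohydrate energy = 65% × 2066.7199 = 1343.3679 kcal.
Carbohydrate = 1343.3679 ÷ 4 kcal/g = 335.842 g.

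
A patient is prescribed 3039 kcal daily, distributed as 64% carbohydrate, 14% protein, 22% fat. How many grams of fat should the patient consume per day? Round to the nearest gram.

Fat energy = 22% × 3039 = 668.58 kcal.
At 9 kcal/g: 668.58 ÷ 9 = 74.2867 g.

74 g/day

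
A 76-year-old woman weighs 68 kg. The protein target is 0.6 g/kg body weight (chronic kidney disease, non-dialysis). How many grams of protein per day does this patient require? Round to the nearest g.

41 g/day

Protein = 0.6 g/kg × 68 kg = 40.8 g/day.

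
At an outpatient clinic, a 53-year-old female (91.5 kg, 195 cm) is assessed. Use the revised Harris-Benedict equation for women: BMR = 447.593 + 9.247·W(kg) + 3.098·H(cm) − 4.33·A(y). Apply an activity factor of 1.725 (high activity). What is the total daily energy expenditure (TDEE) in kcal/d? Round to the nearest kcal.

2878 kcal/d

Harris-Benedict: BMR = 447.593 + 9.247(91.5) + 3.098(195) − 4.33(53) = 1668.3135 kcal/day.
TEE = BMR × activity factor = 1668.3135 × 1.725 = 2877.8408 kcal/day.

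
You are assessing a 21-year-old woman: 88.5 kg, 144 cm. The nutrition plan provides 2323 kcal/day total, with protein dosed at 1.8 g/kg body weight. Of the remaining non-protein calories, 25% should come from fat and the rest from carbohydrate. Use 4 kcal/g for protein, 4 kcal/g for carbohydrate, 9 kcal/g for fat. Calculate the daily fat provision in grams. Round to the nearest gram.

47 g/day

Protein = 1.8 × 88.5 = 159.3 g → 159.3 × 4 = 637.2 kcal.
Non-protein calories = 2323 − 637.2 = 1685.8 kcal.
Fat: 25% × 1685.8 = 421.45 kcal; carbohydrate: 1264.35 kcal.
Fat: 421.45 kcal ÷ 9 kcal/g = 46.8278 g.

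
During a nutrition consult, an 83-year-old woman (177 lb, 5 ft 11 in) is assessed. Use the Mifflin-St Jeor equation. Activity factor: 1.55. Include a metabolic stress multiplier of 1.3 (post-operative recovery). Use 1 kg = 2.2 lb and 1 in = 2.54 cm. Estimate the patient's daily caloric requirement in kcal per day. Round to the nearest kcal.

2732 kcal per day

Convert to metric: weight = 177 ÷ 2.2 = 80.4545 kg; height = (5×12 + 11) × 2.54 = 71 × 2.54 = 180.34 cm.
Mifflin-St Jeor (female): BMR = 10(80.4545) + 6.25(180.34) − 5(83) − 161 = 804.5455 + 1127.125 − 415 − 161 = 1355.6705 kcal/day.
TEE = BMR × activity factor = 1355.6705 × 1.55 = 2101.2892 kcal/day.
Apply stress factor: 2101.2892 × 1.3 = 2731.676 kcal/day.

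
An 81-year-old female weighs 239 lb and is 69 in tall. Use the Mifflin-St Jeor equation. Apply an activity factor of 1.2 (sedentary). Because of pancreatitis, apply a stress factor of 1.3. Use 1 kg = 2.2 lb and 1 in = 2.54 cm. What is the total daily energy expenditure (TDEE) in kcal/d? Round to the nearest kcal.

2521 kcal/d

Convert to metric: weight = 239 ÷ 2.2 = 108.6364 kg; height = 69 × 2.54 = 175.26 cm.
Mifflin-St Jeor (female): BMR = 10(108.6364) + 6.25(175.26) − 5(81) − 161 = 1086.3636 + 1095.375 − 405 − 161 = 1615.7386 kcal/day.
TEE = BMR × activity factor = 1615.7386 × 1.2 = 1938.8864 kcal/day.
Apply stress factor: 1938.8864 × 1.3 = 2520.5523 kcal/day.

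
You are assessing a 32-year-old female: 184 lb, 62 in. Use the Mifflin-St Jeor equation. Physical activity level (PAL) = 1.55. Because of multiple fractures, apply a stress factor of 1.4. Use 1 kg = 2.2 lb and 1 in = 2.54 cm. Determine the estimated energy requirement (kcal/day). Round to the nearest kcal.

Convert to metric: weight = 184 ÷ 2.2 = 83.6364 kg; height = 62 × 2.54 = 157.48 cm.
Mifflin-St Jeor (female): BMR = 10(83.6364) + 6.25(157.48) − 5(32) − 161 = 836.3636 + 984.25 − 160 − 161 = 1499.6136 kcal/day.
TEE = BMR × activity factor = 1499.6136 × 1.55 = 2324.4011 kcal/day.
Apply stress factor: 2324.4011 × 1.4 = 3254.1616 kcal/day.

3254 kcal/day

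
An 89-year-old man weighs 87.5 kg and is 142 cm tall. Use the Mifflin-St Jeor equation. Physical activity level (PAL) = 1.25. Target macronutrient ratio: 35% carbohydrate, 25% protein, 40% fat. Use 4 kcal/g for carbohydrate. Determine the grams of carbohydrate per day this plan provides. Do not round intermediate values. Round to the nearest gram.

145 g/day

Mifflin-St Jeor (male): BMR = 10(87.5) + 6.25(142) − 5(89) + 5 = 875 + 887.5 − 445 + 5 = 1322.5 kcal/day.
TEE = 1322.5 × 1.25 = 1653.125 kcal/day.
Carbohydrate energy = 35% × 1653.125 = 578.5938 kcal.
Carbohydrate = 578.5938 ÷ 4 kcal/g = 144.6484 g.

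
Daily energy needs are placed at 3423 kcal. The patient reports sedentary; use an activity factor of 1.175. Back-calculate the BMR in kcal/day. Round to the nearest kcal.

2913 kcal/day

BMR = TEE ÷ activity factor = 3423 ÷ 1.175 = 2913.1915 kcal/day.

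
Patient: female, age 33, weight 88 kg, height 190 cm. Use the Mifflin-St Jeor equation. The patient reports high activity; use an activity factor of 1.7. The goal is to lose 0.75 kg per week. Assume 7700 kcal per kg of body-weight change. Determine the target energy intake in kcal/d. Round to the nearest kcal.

2136 kcal/d

Mifflin-St Jeor (female): BMR = 10(88) + 6.25(190) − 5(33) − 161 = 880 + 1187.5 − 165 − 161 = 1741.5 kcal/day.
TEE = 1741.5 × 1.7 = 2960.55 kcal/day.
Required daily deficit = 0.75 × 7700 ÷ 7 = 825 kcal/day.
Target intake = 2960.55 − 825 = 2135.55 kcal/day.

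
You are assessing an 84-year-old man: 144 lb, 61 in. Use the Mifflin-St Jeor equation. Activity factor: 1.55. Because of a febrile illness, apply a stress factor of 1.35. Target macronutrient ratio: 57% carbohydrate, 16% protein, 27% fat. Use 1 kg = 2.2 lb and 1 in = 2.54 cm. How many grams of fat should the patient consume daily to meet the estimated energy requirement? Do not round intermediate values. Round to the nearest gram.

76 g/day

Convert to metric: weight = 144 ÷ 2.2 = 65.4545 kg; height = 61 × 2.54 = 154.94 cm.
Mifflin-St Jeor (male): BMR = 10(65.4545) + 6.25(154.94) − 5(84) + 5 = 654.5455 + 968.375 − 420 + 5 = 1207.9205 kcal/day.
TEE = 1207.9205 × 1.55 = 1872.2767 kcal/day.
With stress factor 1.35: 1872.2767 × 1.35 = 2527.5736 kcal/day.
Fat energy = 27% × 2527.5736 = 682.4449 kcal.
Fat = 682.4449 ÷ 9 kcal/g = 75.8272 g.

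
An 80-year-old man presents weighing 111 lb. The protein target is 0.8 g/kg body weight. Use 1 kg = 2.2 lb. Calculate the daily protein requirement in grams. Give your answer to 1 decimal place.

40.4 g/day

Weight in kg = 111 ÷ 2.2 = 50.4545 kg.
Protein = 0.8 g/kg × 50.4545 kg = 40.3636 g/day.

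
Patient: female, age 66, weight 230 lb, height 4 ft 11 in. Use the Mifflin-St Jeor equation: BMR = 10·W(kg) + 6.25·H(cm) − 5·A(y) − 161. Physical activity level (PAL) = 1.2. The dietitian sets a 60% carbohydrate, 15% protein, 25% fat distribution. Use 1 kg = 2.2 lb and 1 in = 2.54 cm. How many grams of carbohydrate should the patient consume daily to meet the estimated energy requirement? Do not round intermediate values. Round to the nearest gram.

Convert to metric: weight = 230 ÷ 2.2 = 104.5455 kg; height = (4×12 + 11) × 2.54 = 59 × 2.54 = 149.86 cm.
Mifflin-St Jeor (female): BMR = 10(104.5455) + 6.25(149.86) − 5(66) − 161 = 1045.4545 + 936.625 − 330 − 161 = 1491.0795 kcal/day.
TEE = 1491.0795 × 1.2 = 1789.2955 kcal/day.
Carbohydrate energy = 60% × 1789.2955 = 1073.5773 kcal.
Carbohydrate = 1073.5773 ÷ 4 kcal/g = 268.3943 g.

268 g/day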